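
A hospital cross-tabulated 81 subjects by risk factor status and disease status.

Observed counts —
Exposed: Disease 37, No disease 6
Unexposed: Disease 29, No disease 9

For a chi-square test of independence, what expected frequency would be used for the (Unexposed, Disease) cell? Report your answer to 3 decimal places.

30.963

Row total (Unexposed) = 38; column total (Disease) = 66; grand total N = 81.
Expected count = (row total × column total) / N = 38 × 66 / 81 = 30.963.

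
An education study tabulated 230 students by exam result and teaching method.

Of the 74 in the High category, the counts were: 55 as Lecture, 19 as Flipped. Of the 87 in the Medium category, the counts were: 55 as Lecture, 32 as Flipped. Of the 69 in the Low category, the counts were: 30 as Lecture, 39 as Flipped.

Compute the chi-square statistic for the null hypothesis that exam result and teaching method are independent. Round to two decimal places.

Row totals: 74, 87, 69. Column totals: 140, 90. Grand total N = 230.
Expected counts (row total × column total / N):
  High, Lecture: 74×140/230 = 45.043
  High, Flipped: 74×90/230 = 28.957
  Medium, Lecture: 87×140/230 = 52.957
  Medium, Flipped: 87×90/230 = 34.043
  Low, Lecture: 69×140/230 = 42.000
  Low, Flipped: 69×90/230 = 27.000
Contributions (O − E)²/E:
  (55 − 45.043)²/45.043 = 2.2010
  (19 − 28.957)²/28.957 = 3.4238
  (55 − 52.957)²/52.957 = 0.0788
  (32 − 34.043)²/34.043 = 0.1226
  (30 − 42.000)²/42.000 = 3.4286
  (39 − 27.000)²/27.000 = 5.3333
χ² = 2.2010 + 3.4238 + 0.0788 + 0.1226 + 3.4286 + 5.3333 = 14.59

14.59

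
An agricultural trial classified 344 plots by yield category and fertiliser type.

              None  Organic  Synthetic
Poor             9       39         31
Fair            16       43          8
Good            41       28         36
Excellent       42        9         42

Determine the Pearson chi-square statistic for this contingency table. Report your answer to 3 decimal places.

73.013

Row totals: 79, 67, 105, 93. Column totals: 108, 119, 117. Grand total N = 344.
Expected counts (row total × column total / N):
  Poor, None: 79×108/344 = 24.8023
  Poor, Organic: 79×119/344 = 27.3285
  Poor, Synthetic: 79×117/344 = 26.8692
  Fair, None: 67×108/344 = 21.0349
  Fair, Organic: 67×119/344 = 23.1773
  Fair, Synthetic: 67×117/344 = 22.7878
  Good, None: 105×108/344 = 32.9651
  Good, Organic: 105×119/344 = 36.3227
  Good, Synthetic: 105×117/344 = 35.7122
  Excellent, None: 93×108/344 = 29.1977
  Excellent, Organic: 93×119/344 = 32.1715
  Excellent, Synthetic: 93×117/344 = 31.6308
Contributions (O − E)²/E:
  (9 − 24.8023)²/24.8023 = 10.0681
  (39 − 27.3285)²/27.3285 = 4.9847
  (31 − 26.8692)²/26.8692 = 0.6351
  (16 − 21.0349)²/21.0349 = 1.2052
  (43 − 23.1773)²/23.1773 = 16.9536
  (8 − 22.7878)²/22.7878 = 9.5963
  (41 − 32.9651)²/32.9651 = 1.9584
  (28 − 36.3227)²/36.3227 = 1.9070
  (36 − 35.7122)²/35.7122 = 0.0023
  (42 − 29.1977)²/29.1977 = 5.6134
  (9 − 32.1715)²/32.1715 = 16.6893
  (42 − 31.6308)²/31.6308 = 3.3992
χ² = 10.0681 + 4.9847 + 0.6351 + 1.2052 + 16.9536 + 9.5963 + 1.9584 + 1.9070 + 0.0023 + 5.6134 + 16.6893 + 3.3992 = 73.013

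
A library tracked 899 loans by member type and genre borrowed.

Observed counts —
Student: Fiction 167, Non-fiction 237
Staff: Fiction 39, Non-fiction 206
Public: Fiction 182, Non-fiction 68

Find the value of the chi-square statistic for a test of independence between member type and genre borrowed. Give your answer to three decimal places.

164.190

Row totals: 404, 245, 250. Column totals: 388, 511. Grand total N = 899.
Expected counts (row total × column total / N):
  Student, Fiction: 404×388/899 = 174.3626
  Student, Non-fiction: 404×511/899 = 229.6374
  Staff, Fiction: 245×388/899 = 105.7397
  Staff, Non-fiction: 245×511/899 = 139.2603
  Public, Fiction: 250×388/899 = 107.8977
  Public, Non-fiction: 250×511/899 = 142.1023
Contributions (O − E)²/E:
  (167 − 174.3626)²/174.3626 = 0.3109
  (237 − 229.6374)²/229.6374 = 0.2361
  (39 − 105.7397)²/105.7397 = 42.1241
  (206 − 139.2603)²/139.2603 = 31.9846
  (182 − 107.8977)²/107.8977 = 50.8922
  (68 − 142.1023)²/142.1023 = 38.6422
χ² = 0.3109 + 0.2361 + 42.1241 + 31.9846 + 50.8922 + 38.6422 = 164.190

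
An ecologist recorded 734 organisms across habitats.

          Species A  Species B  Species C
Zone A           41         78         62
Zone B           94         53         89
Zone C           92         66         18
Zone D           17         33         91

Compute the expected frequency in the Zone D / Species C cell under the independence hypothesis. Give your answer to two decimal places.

Row total (Zone D) = 141; column total (Species C) = 260; grand total N = 734.
Expected count = (row total × column total) / N = 141 × 260 / 734 = 49.95.

49.95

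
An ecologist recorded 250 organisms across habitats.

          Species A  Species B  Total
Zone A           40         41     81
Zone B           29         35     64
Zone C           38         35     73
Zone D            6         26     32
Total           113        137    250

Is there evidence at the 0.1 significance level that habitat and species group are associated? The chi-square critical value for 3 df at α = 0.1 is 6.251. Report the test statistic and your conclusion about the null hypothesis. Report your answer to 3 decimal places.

10.995; reject H₀

Grand total N = 250.
Expected counts (row total × column total / N):
  Zone A, Species A: 81×113/250 = 36.6120
  Zone A, Species B: 81×137/250 = 44.3880
  Zone B, Species A: 64×113/250 = 28.9280
  Zone B, Species B: 64×137/250 = 35.0720
  Zone C, Species A: 73×113/250 = 32.9960
  Zone C, Species B: 73×137/250 = 40.0040
  Zone D, Species A: 32×113/250 = 14.4640
  Zone D, Species B: 32×137/250 = 17.5360
Contributions (O − E)²/E:
  (40 − 36.6120)²/36.6120 = 0.3135
  (41 − 44.3880)²/44.3880 = 0.2586
  (29 − 28.9280)²/28.9280 = 0.0002
  (35 − 35.0720)²/35.0720 = 0.0001
  (38 − 32.9960)²/32.9960 = 0.7589
  (35 − 40.0040)²/40.0040 = 0.6259
  (6 − 14.4640)²/14.4640 = 4.9529
  (26 − 17.5360)²/17.5360 = 4.0853
χ² = 0.3135 + 0.2586 + 0.0002 + 0.0001 + 0.7589 + 0.6259 + 4.9529 + 4.0853 = 10.995
df = (4−1)(2−1) = 3. Since 10.995 > 6.251, reject the null hypothesis of independence at α = 0.1.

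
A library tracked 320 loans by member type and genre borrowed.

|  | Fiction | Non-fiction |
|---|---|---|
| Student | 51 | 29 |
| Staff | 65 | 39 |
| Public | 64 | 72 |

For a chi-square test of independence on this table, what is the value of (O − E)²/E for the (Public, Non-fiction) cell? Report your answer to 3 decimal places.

2.626

Row total (Public) = 136; column total (Non-fiction) = 140; N = 320.
Expected count E = 136 × 140 / 320 = 59.5000.
Contribution = (O − E)²/E = (72 − 59.5000)² / 59.5000 = 2.626.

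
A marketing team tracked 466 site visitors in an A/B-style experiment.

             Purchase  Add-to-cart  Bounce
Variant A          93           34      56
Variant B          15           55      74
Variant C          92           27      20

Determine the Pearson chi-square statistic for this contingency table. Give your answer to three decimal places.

100.793

Row totals: 183, 144, 139. Column totals: 200, 116, 150. Grand total N = 466.
Expected counts (row total × column total / N):
  Variant A, Purchase: 183×200/466 = 78.5408
  Variant A, Add-to-cart: 183×116/466 = 45.5536
  Variant A, Bounce: 183×150/466 = 58.9056
  Variant B, Purchase: 144×200/466 = 61.8026
  Variant B, Add-to-cart: 144×116/466 = 35.8455
  Variant B, Bounce: 144×150/466 = 46.3519
  Variant C, Purchase: 139×200/466 = 59.6567
  Variant C, Add-to-cart: 139×116/466 = 34.6009
  Variant C, Bounce: 139×150/466 = 44.7425
Contributions (O − E)²/E:
  (93 − 78.5408)²/78.5408 = 2.6619
  (34 − 45.5536)²/45.5536 = 2.9303
  (56 − 58.9056)²/58.9056 = 0.1433
  (15 − 61.8026)²/61.8026 = 35.4432
  (55 − 35.8455)²/35.8455 = 10.2355
  (74 − 46.3519)²/46.3519 = 16.4916
  (92 − 59.6567)²/59.6567 = 17.5351
  (27 − 34.6009)²/34.6009 = 1.6697
  (20 − 44.7425)²/44.7425 = 13.6825
χ² = 2.6619 + 2.9303 + 0.1433 + 35.4432 + 10.2355 + 16.4916 + 17.5351 + 1.6697 + 13.6825 = 100.793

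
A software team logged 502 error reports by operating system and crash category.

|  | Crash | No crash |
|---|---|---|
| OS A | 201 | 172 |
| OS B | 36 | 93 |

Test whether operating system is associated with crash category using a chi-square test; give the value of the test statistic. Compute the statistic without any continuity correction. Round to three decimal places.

25.960

Row totals: 373, 129. Column totals: 237, 265. Grand total N = 502.
Expected counts (row total × column total / N):
  OS A, Crash: 373×237/502 = 176.0976
  OS A, No crash: 373×265/502 = 196.9024
  OS B, Crash: 129×237/502 = 60.9024
  OS B, No crash: 129×265/502 = 68.0976
Contributions (O − E)²/E:
  (201 − 176.0976)²/176.0976 = 3.5215
  (172 − 196.9024)²/196.9024 = 3.1494
  (36 − 60.9024)²/60.9024 = 10.1823
  (93 − 68.0976)²/68.0976 = 9.1065
χ² = 3.5215 + 3.1494 + 10.1823 + 9.1065 = 25.960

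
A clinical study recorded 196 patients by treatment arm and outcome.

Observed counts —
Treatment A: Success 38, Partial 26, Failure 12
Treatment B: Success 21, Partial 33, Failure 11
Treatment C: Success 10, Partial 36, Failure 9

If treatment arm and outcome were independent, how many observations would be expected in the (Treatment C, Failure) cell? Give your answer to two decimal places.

Row total (Treatment C) = 55; column total (Failure) = 32; grand total N = 196.
Expected count = (row total × column total) / N = 55 × 32 / 196 = 8.98.

8.98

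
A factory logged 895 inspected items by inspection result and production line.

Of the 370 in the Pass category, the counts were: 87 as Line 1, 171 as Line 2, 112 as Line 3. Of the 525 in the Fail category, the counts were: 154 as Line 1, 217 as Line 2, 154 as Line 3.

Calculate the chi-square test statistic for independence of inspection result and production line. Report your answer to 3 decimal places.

3.988

Row totals: 370, 525. Column totals: 241, 388, 266. Grand total N = 895.
Expected counts (row total × column total / N):
  Pass, Line 1: 370×241/895 = 99.6313
  Pass, Line 2: 370×388/895 = 160.4022
  Pass, Line 3: 370×266/895 = 109.9665
  Fail, Line 1: 525×241/895 = 141.3687
  Fail, Line 2: 525×388/895 = 227.5978
  Fail, Line 3: 525×266/895 = 156.0335
Contributions (O − E)²/E:
  (87 − 99.6313)²/99.6313 = 1.6014
  (171 − 160.4022)²/160.4022 = 0.7002
  (112 − 109.9665)²/109.9665 = 0.0376
  (154 − 141.3687)²/141.3687 = 1.1286
  (217 − 227.5978)²/227.5978 = 0.4935
  (154 − 156.0335)²/156.0335 = 0.0265
χ² = 1.6014 + 0.7002 + 0.0376 + 1.1286 + 0.4935 + 0.0265 = 3.988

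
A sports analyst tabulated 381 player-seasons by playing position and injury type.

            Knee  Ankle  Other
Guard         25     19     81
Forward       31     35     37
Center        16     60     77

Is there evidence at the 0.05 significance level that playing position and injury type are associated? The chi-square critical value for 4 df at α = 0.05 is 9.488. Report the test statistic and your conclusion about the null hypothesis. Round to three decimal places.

35.960; reject H₀

Row totals: 125, 103, 153. Column totals: 72, 114, 195. Grand total N = 381.
Expected counts (row total × column total / N):
  Guard, Knee: 125×72/381 = 23.62205
  Guard, Ankle: 125×114/381 = 37.40157
  Guard, Other: 125×195/381 = 63.97638
  Forward, Knee: 103×72/381 = 19.46457
  Forward, Ankle: 103×114/381 = 30.81890
  Forward, Other: 103×195/381 = 52.71654
  Center, Knee: 153×72/381 = 28.91339
  Center, Ankle: 153×114/381 = 45.77953
  Center, Other: 153×195/381 = 78.30709
Contributions (O − E)²/E:
  (25 − 23.62205)²/23.62205 = 0.0804
  (19 − 37.40157)²/37.40157 = 9.0536
  (81 − 63.97638)²/63.97638 = 4.5299
  (31 − 19.46457)²/19.46457 = 6.8363
  (35 − 30.81890)²/30.81890 = 0.5672
  (37 − 52.71654)²/52.71654 = 4.6856
  (16 − 28.91339)²/28.91339 = 5.7674
  (60 − 45.77953)²/45.77953 = 4.4173
  (77 − 78.30709)²/78.30709 = 0.0218
χ² = 0.0804 + 9.0536 + 4.5299 + 6.8363 + 0.5672 + 4.6856 + 5.7674 + 4.4173 + 0.0218 = 35.960
df = (3−1)(3−1) = 4. Since 35.960 > 9.488, reject the null hypothesis of independence at α = 0.05.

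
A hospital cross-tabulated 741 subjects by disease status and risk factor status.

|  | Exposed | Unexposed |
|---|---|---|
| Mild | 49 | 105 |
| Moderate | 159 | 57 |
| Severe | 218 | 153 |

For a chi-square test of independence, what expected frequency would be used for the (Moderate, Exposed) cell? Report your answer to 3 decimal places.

124.178

Row total (Moderate) = 216; column total (Exposed) = 426; grand total N = 741.
Expected count = (row total × column total) / N = 216 × 426 / 741 = 124.178.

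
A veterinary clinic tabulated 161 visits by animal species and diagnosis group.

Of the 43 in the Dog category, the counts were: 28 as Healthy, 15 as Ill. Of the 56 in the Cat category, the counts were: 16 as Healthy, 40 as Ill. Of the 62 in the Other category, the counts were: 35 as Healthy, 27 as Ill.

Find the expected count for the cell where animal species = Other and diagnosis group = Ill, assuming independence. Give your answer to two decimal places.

Row total (Other) = 62; column total (Ill) = 82; grand total N = 161.
Expected count = (row total × column total) / N = 62 × 82 / 161 = 31.58.

31.58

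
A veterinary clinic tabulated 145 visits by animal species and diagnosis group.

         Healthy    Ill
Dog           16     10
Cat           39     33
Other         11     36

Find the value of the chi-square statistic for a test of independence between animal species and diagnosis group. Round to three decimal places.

14.131

Row totals: 26, 72, 47. Column totals: 66, 79. Grand total N = 145.
Expected counts (row total × column total / N):
  Dog, Healthy: 26×66/145 = 11.8345
  Dog, Ill: 26×79/145 = 14.1655
  Cat, Healthy: 72×66/145 = 32.7724
  Cat, Ill: 72×79/145 = 39.2276
  Other, Healthy: 47×66/145 = 21.3931
  Other, Ill: 47×79/145 = 25.6069
Contributions (O − E)²/E:
  (16 − 11.8345)²/11.8345 = 1.4662
  (10 − 14.1655)²/14.1655 = 1.2249
  (39 − 32.7724)²/32.7724 = 1.1834
  (33 − 39.2276)²/39.2276 = 0.9887
  (11 − 21.3931)²/21.3931 = 5.0491
  (36 − 25.6069)²/25.6069 = 4.2183
χ² = 1.4662 + 1.2249 + 1.1834 + 0.9887 + 5.0491 + 4.2183 = 14.131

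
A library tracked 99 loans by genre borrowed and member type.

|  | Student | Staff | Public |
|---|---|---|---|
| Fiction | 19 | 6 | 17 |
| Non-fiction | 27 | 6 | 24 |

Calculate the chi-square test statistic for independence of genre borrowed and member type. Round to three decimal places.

Row totals: 42, 57. Column totals: 46, 12, 41. Grand total N = 99.
Expected counts (row total × column total / N):
  Fiction, Student: 42×46/99 = 19.5152
  Fiction, Staff: 42×12/99 = 5.0909
  Fiction, Public: 42×41/99 = 17.3939
  Non-fiction, Student: 57×46/99 = 26.4848
  Non-fiction, Staff: 57×12/99 = 6.9091
  Non-fiction, Public: 57×41/99 = 23.6061
Contributions (O − E)²/E:
  (19 − 19.5152)²/19.5152 = 0.0136
  (6 − 5.0909)²/5.0909 = 0.1623
  (17 − 17.3939)²/17.3939 = 0.0089
  (27 − 26.4848)²/26.4848 = 0.0100
  (6 − 6.9091)²/6.9091 = 0.1196
  (24 − 23.6061)²/23.6061 = 0.0066
χ² = 0.0136 + 0.1623 + 0.0089 + 0.0100 + 0.1196 + 0.0066 = 0.321

0.321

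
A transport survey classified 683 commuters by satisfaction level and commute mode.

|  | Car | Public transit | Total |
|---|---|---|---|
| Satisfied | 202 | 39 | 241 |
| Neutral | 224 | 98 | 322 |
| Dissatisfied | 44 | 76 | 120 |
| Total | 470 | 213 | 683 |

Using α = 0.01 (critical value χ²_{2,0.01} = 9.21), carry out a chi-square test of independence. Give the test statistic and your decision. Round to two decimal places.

Grand total N = 683.
Expected counts (row total × column total / N):
  Satisfied, Car: 241×470/683 = 165.842
  Satisfied, Public transit: 241×213/683 = 75.158
  Neutral, Car: 322×470/683 = 221.581
  Neutral, Public transit: 322×213/683 = 100.419
  Dissatisfied, Car: 120×470/683 = 82.577
  Dissatisfied, Public transit: 120×213/683 = 37.423
Contributions (O − E)²/E:
  (202 − 165.842)²/165.842 = 7.8834
  (39 − 75.158)²/75.158 = 17.3954
  (224 − 221.581)²/221.581 = 0.0264
  (98 − 100.419)²/100.419 = 0.0583
  (44 − 82.577)²/82.577 = 18.0218
  (76 − 37.423)²/37.423 = 39.7666
χ² = 7.8834 + 17.3954 + 0.0264 + 0.0583 + 18.0218 + 39.7666 = 83.15
df = (3−1)(2−1) = 2. Since 83.15 > 9.21, reject the null hypothesis of independence at α = 0.01.

83.15; reject H₀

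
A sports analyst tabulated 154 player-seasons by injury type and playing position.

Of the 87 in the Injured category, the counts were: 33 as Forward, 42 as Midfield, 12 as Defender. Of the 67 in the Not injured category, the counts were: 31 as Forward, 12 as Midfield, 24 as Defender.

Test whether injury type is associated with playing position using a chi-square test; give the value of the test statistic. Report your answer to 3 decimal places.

Row totals: 87, 67. Column totals: 64, 54, 36. Grand total N = 154.
Expected counts (row total × column total / N):
  Injured, Forward: 87×64/154 = 36.15584
  Injured, Midfield: 87×54/154 = 30.50649
  Injured, Defender: 87×36/154 = 20.33766
  Not injured, Forward: 67×64/154 = 27.84416
  Not injured, Midfield: 67×54/154 = 23.49351
  Not injured, Defender: 67×36/154 = 15.66234
Contributions (O − E)²/E:
  (33 − 36.15584)²/36.15584 = 0.2755
  (42 − 30.50649)²/30.50649 = 4.3303
  (12 − 20.33766)²/20.33766 = 3.4181
  (31 − 27.84416)²/27.84416 = 0.3577
  (12 − 23.49351)²/23.49351 = 5.6229
  (24 − 15.66234)²/15.66234 = 4.4385
χ² = 0.2755 + 4.3303 + 3.4181 + 0.3577 + 5.6229 + 4.4385 = 18.443

18.443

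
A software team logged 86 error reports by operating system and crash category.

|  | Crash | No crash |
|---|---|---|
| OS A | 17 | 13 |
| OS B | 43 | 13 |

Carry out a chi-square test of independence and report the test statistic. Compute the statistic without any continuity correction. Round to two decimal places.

3.75

Row totals: 30, 56. Column totals: 60, 26. Grand total N = 86.
Expected counts (row total × column total / N):
  OS A, Crash: 30×60/86 = 20.930
  OS A, No crash: 30×26/86 = 9.070
  OS B, Crash: 56×60/86 = 39.070
  OS B, No crash: 56×26/86 = 16.930
Contributions (O − E)²/E:
  (17 − 20.930)²/20.930 = 0.7379
  (13 − 9.070)²/9.070 = 1.7029
  (43 − 39.070)²/39.070 = 0.3953
  (13 − 16.930)²/16.930 = 0.9123
χ² = 0.7379 + 1.7029 + 0.3953 + 0.9123 = 3.75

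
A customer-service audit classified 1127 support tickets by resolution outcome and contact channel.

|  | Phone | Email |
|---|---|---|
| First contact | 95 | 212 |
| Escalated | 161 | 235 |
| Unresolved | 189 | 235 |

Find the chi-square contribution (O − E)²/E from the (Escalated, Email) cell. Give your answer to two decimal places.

0.09

Row total (Escalated) = 396; column total (Email) = 682; N = 1127.
Expected count E = 396 × 682 / 1127 = 239.638.
Contribution = (O − E)²/E = (235 − 239.638)² / 239.638 = 0.09.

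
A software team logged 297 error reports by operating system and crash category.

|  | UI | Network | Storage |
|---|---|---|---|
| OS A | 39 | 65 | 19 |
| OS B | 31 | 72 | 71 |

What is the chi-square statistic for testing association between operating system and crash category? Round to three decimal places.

Row totals: 123, 174. Column totals: 70, 137, 90. Grand total N = 297.
Expected counts (row total × column total / N):
  OS A, UI: 123×70/297 = 28.9899
  OS A, Network: 123×137/297 = 56.7374
  OS A, Storage: 123×90/297 = 37.2727
  OS B, UI: 174×70/297 = 41.0101
  OS B, Network: 174×137/297 = 80.2626
  OS B, Storage: 174×90/297 = 52.7273
Contributions (O − E)²/E:
  (39 − 28.9899)²/28.9899 = 3.4564
  (65 − 56.7374)²/56.7374 = 1.2033
  (19 − 37.2727)²/37.2727 = 8.9581
  (31 − 41.0101)²/41.0101 = 2.4434
  (72 − 80.2626)²/80.2626 = 0.8506
  (71 − 52.7273)²/52.7273 = 6.3324
χ² = 3.4564 + 1.2033 + 8.9581 + 2.4434 + 0.8506 + 6.3324 = 23.244

23.244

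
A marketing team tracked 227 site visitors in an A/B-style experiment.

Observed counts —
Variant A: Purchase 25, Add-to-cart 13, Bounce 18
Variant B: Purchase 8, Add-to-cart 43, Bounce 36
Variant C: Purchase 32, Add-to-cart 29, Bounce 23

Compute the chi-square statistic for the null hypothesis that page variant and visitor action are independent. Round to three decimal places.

Row totals: 56, 87, 84. Column totals: 65, 85, 77. Grand total N = 227.
Expected counts (row total × column total / N):
  Variant A, Purchase: 56×65/227 = 16.0352
  Variant A, Add-to-cart: 56×85/227 = 20.9692
  Variant A, Bounce: 56×77/227 = 18.9956
  Variant B, Purchase: 87×65/227 = 24.9119
  Variant B, Add-to-cart: 87×85/227 = 32.5771
  Variant B, Bounce: 87×77/227 = 29.5110
  Variant C, Purchase: 84×65/227 = 24.0529
  Variant C, Add-to-cart: 84×85/227 = 31.4537
  Variant C, Bounce: 84×77/227 = 28.4934
Contributions (O − E)²/E:
  (25 − 16.0352)²/16.0352 = 5.0120
  (13 − 20.9692)²/20.9692 = 3.0286
  (18 − 18.9956)²/18.9956 = 0.0522
  (8 − 24.9119)²/24.9119 = 11.4810
  (43 − 32.5771)²/32.5771 = 3.3348
  (36 − 29.5110)²/29.5110 = 1.4268
  (32 − 24.0529)²/24.0529 = 2.6257
  (29 − 31.4537)²/31.4537 = 0.1914
  (23 − 28.4934)²/28.4934 = 1.0591
χ² = 5.0120 + 3.0286 + 0.0522 + 11.4810 + 3.3348 + 1.4268 + 2.6257 + 0.1914 + 1.0591 = 28.212

28.212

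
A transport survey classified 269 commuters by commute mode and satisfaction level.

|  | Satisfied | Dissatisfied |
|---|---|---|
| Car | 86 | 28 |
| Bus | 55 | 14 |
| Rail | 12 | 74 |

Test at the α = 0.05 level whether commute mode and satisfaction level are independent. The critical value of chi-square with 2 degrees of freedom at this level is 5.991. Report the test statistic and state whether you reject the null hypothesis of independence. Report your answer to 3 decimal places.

95.282; reject H₀

Row totals: 114, 69, 86. Column totals: 153, 116. Grand total N = 269.
Expected counts (row total × column total / N):
  Car, Satisfied: 114×153/269 = 64.84015
  Car, Dissatisfied: 114×116/269 = 49.15985
  Bus, Satisfied: 69×153/269 = 39.24535
  Bus, Dissatisfied: 69×116/269 = 29.75465
  Rail, Satisfied: 86×153/269 = 48.91450
  Rail, Dissatisfied: 86×116/269 = 37.08550
Contributions (O − E)²/E:
  (86 − 64.84015)²/64.84015 = 6.9053
  (28 − 49.15985)²/49.15985 = 9.1078
  (55 − 39.24535)²/39.24535 = 6.3245
  (14 − 29.75465)²/29.75465 = 8.3419
  (12 − 48.91450)²/48.91450 = 27.8584
  (74 − 37.08550)²/37.08550 = 36.7443
χ² = 6.9053 + 9.1078 + 6.3245 + 8.3419 + 27.8584 + 36.7443 = 95.282
df = (3−1)(2−1) = 2. Since 95.282 > 5.991, reject the null hypothesis of independence at α = 0.05.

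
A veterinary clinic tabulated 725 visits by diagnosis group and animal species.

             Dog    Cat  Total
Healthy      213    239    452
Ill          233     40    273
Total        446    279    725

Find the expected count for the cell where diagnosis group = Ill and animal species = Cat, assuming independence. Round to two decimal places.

105.06

Row total (Ill) = 273; column total (Cat) = 279; grand total N = 725.
Expected count = (row total × column total) / N = 273 × 279 / 725 = 105.06.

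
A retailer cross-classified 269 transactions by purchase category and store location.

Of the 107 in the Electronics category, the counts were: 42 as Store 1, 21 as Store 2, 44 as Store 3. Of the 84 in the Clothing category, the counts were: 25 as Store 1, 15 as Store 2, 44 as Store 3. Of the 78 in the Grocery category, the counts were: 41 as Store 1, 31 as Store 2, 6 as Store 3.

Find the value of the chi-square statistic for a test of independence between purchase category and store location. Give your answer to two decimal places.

40.10

Row totals: 107, 84, 78. Column totals: 108, 67, 94. Grand total N = 269.
Expected counts (row total × column total / N):
  Electronics, Store 1: 107×108/269 = 42.959
  Electronics, Store 2: 107×67/269 = 26.651
  Electronics, Store 3: 107×94/269 = 37.390
  Clothing, Store 1: 84×108/269 = 33.725
  Clothing, Store 2: 84×67/269 = 20.922
  Clothing, Store 3: 84×94/269 = 29.353
  Grocery, Store 1: 78×108/269 = 31.316
  Grocery, Store 2: 78×67/269 = 19.428
  Grocery, Store 3: 78×94/269 = 27.257
Contributions (O − E)²/E:
  (42 − 42.959)²/42.959 = 0.0214
  (21 − 26.651)²/26.651 = 1.1982
  (44 − 37.390)²/37.390 = 1.1686
  (25 − 33.725)²/33.725 = 2.2572
  (15 − 20.922)²/20.922 = 1.6762
  (44 − 29.353)²/29.353 = 7.3088
  (41 − 31.316)²/31.316 = 2.9946
  (31 − 19.428)²/19.428 = 6.8927
  (6 − 27.257)²/27.257 = 16.5778
χ² = 0.0214 + 1.1982 + 1.1686 + 2.2572 + 1.6762 + 7.3088 + 2.9946 + 6.8927 + 16.5778 = 40.10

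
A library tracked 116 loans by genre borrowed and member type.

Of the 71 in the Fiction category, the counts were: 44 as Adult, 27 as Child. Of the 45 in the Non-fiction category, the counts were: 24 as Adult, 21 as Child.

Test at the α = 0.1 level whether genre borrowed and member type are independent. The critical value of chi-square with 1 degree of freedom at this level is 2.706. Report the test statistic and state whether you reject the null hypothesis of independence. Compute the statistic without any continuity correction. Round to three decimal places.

Row totals: 71, 45. Column totals: 68, 48. Grand total N = 116.
Expected counts (row total × column total / N):
  Fiction, Adult: 71×68/116 = 41.6207
  Fiction, Child: 71×48/116 = 29.3793
  Non-fiction, Adult: 45×68/116 = 26.3793
  Non-fiction, Child: 45×48/116 = 18.6207
Contributions (O − E)²/E:
  (44 − 41.6207)²/41.6207 = 0.1360
  (27 − 29.3793)²/29.3793 = 0.1927
  (24 − 26.3793)²/26.3793 = 0.2146
  (21 − 18.6207)²/18.6207 = 0.3040
χ² = 0.1360 + 0.1927 + 0.2146 + 0.3040 = 0.847
df = (2−1)(2−1) = 1. Since 0.847 < 2.706, fail to reject the null hypothesis of independence at α = 0.1.

0.847; fail to reject H₀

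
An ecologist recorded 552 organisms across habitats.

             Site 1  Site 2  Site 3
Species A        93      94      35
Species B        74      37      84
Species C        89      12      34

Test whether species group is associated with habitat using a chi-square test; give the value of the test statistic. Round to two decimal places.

Row totals: 222, 195, 135. Column totals: 256, 143, 153. Grand total N = 552.
Expected counts (row total × column total / N):
  Species A, Site 1: 222×256/552 = 102.957
  Species A, Site 2: 222×143/552 = 57.511
  Species A, Site 3: 222×153/552 = 61.533
  Species B, Site 1: 195×256/552 = 90.435
  Species B, Site 2: 195×143/552 = 50.516
  Species B, Site 3: 195×153/552 = 54.049
  Species C, Site 1: 135×256/552 = 62.609
  Species C, Site 2: 135×143/552 = 34.973
  Species C, Site 3: 135×153/552 = 37.418
Contributions (O − E)²/E:
  (93 − 102.957)²/102.957 = 0.9629
  (94 − 57.511)²/57.511 = 23.1512
  (35 − 61.533)²/61.533 = 11.4410
  (74 − 90.435)²/90.435 = 2.9868
  (37 − 50.516)²/50.516 = 3.6163
  (84 − 54.049)²/54.049 = 16.5972
  (89 − 62.609)²/62.609 = 11.1244
  (12 − 34.973)²/34.973 = 15.0905
  (34 − 37.418)²/37.418 = 0.3122
χ² = 0.9629 + 23.1512 + 11.4410 + 2.9868 + 3.6163 + 16.5972 + 11.1244 + 15.0905 + 0.3122 = 85.28

85.28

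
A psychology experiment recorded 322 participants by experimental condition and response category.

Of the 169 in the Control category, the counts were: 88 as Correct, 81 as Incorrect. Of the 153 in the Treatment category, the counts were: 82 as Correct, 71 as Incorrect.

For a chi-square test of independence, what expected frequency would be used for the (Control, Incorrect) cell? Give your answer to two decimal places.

79.78

Row total (Control) = 169; column total (Incorrect) = 152; grand total N = 322.
Expected count = (row total × column total) / N = 169 × 152 / 322 = 79.78.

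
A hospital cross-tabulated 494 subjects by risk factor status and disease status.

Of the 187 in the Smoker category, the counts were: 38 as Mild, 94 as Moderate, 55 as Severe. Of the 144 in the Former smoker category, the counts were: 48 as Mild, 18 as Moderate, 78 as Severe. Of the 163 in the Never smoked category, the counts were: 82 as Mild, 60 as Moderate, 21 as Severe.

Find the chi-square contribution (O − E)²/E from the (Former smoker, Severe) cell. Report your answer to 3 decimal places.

Row total (Former smoker) = 144; column total (Severe) = 154; N = 494.
Expected count E = 144 × 154 / 494 = 44.8907.
Contribution = (O − E)²/E = (78 − 44.8907)² / 44.8907 = 24.420.

24.420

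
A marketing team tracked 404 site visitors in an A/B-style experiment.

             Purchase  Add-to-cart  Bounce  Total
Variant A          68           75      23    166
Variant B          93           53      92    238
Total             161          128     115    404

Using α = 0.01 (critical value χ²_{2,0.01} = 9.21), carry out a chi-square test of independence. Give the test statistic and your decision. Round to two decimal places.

Grand total N = 404.
Expected counts (row total × column total / N):
  Variant A, Purchase: 166×161/404 = 66.153
  Variant A, Add-to-cart: 166×128/404 = 52.594
  Variant A, Bounce: 166×115/404 = 47.252
  Variant B, Purchase: 238×161/404 = 94.847
  Variant B, Add-to-cart: 238×128/404 = 75.406
  Variant B, Bounce: 238×115/404 = 67.748
Contributions (O − E)²/E:
  (68 − 66.153)²/66.153 = 0.0516
  (75 − 52.594)²/52.594 = 9.5454
  (23 − 47.252)²/47.252 = 12.4473
  (93 − 94.847)²/94.847 = 0.0360
  (53 − 75.406)²/75.406 = 6.6577
  (92 − 67.748)²/67.748 = 8.6816
χ² = 0.0516 + 9.5454 + 12.4473 + 0.0360 + 6.6577 + 8.6816 = 37.42
df = (2−1)(3−1) = 2. Since 37.42 > 9.21, reject the null hypothesis of independence at α = 0.01.

37.42; reject H₀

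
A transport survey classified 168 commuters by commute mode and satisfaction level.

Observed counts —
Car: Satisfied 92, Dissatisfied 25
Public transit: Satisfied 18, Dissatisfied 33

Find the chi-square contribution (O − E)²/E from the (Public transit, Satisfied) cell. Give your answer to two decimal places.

Row total (Public transit) = 51; column total (Satisfied) = 110; N = 168.
Expected count E = 51 × 110 / 168 = 33.393.
Contribution = (O − E)²/E = (18 − 33.393)² / 33.393 = 7.10.

7.10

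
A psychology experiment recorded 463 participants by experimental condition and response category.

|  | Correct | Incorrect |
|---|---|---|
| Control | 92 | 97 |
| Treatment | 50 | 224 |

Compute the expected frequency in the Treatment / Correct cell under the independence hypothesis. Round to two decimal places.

Row total (Treatment) = 274; column total (Correct) = 142; grand total N = 463.
Expected count = (row total × column total) / N = 274 × 142 / 463 = 84.03.

84.03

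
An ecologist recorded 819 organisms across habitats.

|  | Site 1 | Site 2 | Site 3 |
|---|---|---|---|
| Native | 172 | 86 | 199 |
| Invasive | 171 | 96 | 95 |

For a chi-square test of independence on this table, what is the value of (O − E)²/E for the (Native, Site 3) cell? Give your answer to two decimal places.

7.45

Row total (Native) = 457; column total (Site 3) = 294; N = 819.
Expected count E = 457 × 294 / 819 = 164.051.
Contribution = (O − E)²/E = (199 − 164.051)² / 164.051 = 7.45.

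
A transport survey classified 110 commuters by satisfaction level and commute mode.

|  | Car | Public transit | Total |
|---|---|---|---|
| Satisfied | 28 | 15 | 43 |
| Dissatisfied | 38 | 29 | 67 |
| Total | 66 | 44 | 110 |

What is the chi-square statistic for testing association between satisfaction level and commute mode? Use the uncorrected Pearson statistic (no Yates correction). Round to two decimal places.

0.77

Grand total N = 110.
Expected counts (row total × column total / N):
  Satisfied, Car: 43×66/110 = 25.800
  Satisfied, Public transit: 43×44/110 = 17.200
  Dissatisfied, Car: 67×66/110 = 40.200
  Dissatisfied, Public transit: 67×44/110 = 26.800
Contributions (O − E)²/E:
  (28 − 25.800)²/25.800 = 0.1876
  (15 − 17.200)²/17.200 = 0.2814
  (38 − 40.200)²/40.200 = 0.1204
  (29 − 26.800)²/26.800 = 0.1806
χ² = 0.1876 + 0.2814 + 0.1204 + 0.1806 = 0.77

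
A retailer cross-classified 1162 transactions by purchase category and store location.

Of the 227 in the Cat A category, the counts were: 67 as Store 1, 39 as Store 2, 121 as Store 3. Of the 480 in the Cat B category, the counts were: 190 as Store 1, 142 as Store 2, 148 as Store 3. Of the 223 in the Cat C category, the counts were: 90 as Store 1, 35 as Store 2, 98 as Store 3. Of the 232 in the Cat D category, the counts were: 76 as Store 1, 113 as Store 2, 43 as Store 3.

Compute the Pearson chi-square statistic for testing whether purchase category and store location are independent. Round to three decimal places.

109.701

Row totals: 227, 480, 223, 232. Column totals: 423, 329, 410. Grand total N = 1162.
Expected counts (row total × column total / N):
  Cat A, Store 1: 227×423/1162 = 82.6343
  Cat A, Store 2: 227×329/1162 = 64.2711
  Cat A, Store 3: 227×410/1162 = 80.0947
  Cat B, Store 1: 480×423/1162 = 174.7332
  Cat B, Store 2: 480×329/1162 = 135.9036
  Cat B, Store 3: 480×410/1162 = 169.3632
  Cat C, Store 1: 223×423/1162 = 81.1781
  Cat C, Store 2: 223×329/1162 = 63.1386
  Cat C, Store 3: 223×410/1162 = 78.6833
  Cat D, Store 1: 232×423/1162 = 84.4544
  Cat D, Store 2: 232×329/1162 = 65.6867
  Cat D, Store 3: 232×410/1162 = 81.8589
Contributions (O − E)²/E:
  (67 − 82.6343)²/82.6343 = 2.9580
  (39 − 64.2711)²/64.2711 = 9.9365
  (121 − 80.0947)²/80.0947 = 20.8908
  (190 − 174.7332)²/174.7332 = 1.3339
  (142 − 135.9036)²/135.9036 = 0.2735
  (148 − 169.3632)²/169.3632 = 2.6947
  (90 − 81.1781)²/81.1781 = 0.9587
  (35 − 63.1386)²/63.1386 = 12.5404
  (98 − 78.6833)²/78.6833 = 4.7422
  (76 − 84.4544)²/84.4544 = 0.8463
  (113 − 65.6867)²/65.6867 = 34.0792
  (43 − 81.8589)²/81.8589 = 18.4465
χ² = 2.9580 + 9.9365 + 20.8908 + 1.3339 + 0.2735 + 2.6947 + 0.9587 + 12.5404 + 4.7422 + 0.8463 + 34.0792 + 18.4465 = 109.701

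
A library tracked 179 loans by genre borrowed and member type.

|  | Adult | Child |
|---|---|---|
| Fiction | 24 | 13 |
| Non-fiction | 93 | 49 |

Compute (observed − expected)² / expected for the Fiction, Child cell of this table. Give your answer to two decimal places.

0.00

Row total (Fiction) = 37; column total (Child) = 62; N = 179.
Expected count E = 37 × 62 / 179 = 12.816.
Contribution = (O − E)²/E = (13 − 12.816)² / 12.816 = 0.00.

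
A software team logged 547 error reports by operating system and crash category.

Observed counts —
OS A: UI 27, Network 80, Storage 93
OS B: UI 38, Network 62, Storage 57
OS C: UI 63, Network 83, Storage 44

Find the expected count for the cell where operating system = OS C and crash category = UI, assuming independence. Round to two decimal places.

44.46

Row total (OS C) = 190; column total (UI) = 128; grand total N = 547.
Expected count = (row total × column total) / N = 190 × 128 / 547 = 44.46.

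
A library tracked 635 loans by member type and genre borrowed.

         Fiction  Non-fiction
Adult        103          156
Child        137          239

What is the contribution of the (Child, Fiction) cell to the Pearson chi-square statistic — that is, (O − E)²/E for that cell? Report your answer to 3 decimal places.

Row total (Child) = 376; column total (Fiction) = 240; N = 635.
Expected count E = 376 × 240 / 635 = 142.1102.
Contribution = (O − E)²/E = (137 − 142.1102)² / 142.1102 = 0.184.

0.184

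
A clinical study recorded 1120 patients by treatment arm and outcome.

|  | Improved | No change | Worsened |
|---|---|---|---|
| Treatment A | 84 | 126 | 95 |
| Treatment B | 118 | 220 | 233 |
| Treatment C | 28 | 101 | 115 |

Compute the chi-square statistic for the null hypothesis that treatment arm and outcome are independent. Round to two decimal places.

Row totals: 305, 571, 244. Column totals: 230, 447, 443. Grand total N = 1120.
Expected counts (row total × column total / N):
  Treatment A, Improved: 305×230/1120 = 62.634
  Treatment A, No change: 305×447/1120 = 121.728
  Treatment A, Worsened: 305×443/1120 = 120.638
  Treatment B, Improved: 571×230/1120 = 117.259
  Treatment B, No change: 571×447/1120 = 227.890
  Treatment B, Worsened: 571×443/1120 = 225.851
  Treatment C, Improved: 244×230/1120 = 50.107
  Treatment C, No change: 244×447/1120 = 97.382
  Treatment C, Worsened: 244×443/1120 = 96.511
Contributions (O − E)²/E:
  (84 − 62.634)²/62.634 = 7.2885
  (126 − 121.728)²/121.728 = 0.1499
  (95 − 120.638)²/120.638 = 5.4486
  (118 − 117.259)²/117.259 = 0.0047
  (220 − 227.890)²/227.890 = 0.2732
  (233 − 225.851)²/225.851 = 0.2263
  (28 − 50.107)²/50.107 = 9.7535
  (101 − 97.382)²/97.382 = 0.1344
  (115 − 96.511)²/96.511 = 3.5420
χ² = 7.2885 + 0.1499 + 5.4486 + 0.0047 + 0.2732 + 0.2263 + 9.7535 + 0.1344 + 3.5420 = 26.82

26.82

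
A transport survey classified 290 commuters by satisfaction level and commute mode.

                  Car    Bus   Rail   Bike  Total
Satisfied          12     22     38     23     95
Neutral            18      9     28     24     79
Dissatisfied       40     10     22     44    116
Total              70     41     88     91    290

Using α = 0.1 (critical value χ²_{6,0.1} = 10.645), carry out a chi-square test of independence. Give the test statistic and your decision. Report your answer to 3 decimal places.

30.512; reject H₀

Grand total N = 290.
Expected counts (row total × column total / N):
  Satisfied, Car: 95×70/290 = 22.9310
  Satisfied, Bus: 95×41/290 = 13.4310
  Satisfied, Rail: 95×88/290 = 28.8276
  Satisfied, Bike: 95×91/290 = 29.8103
  Neutral, Car: 79×70/290 = 19.0690
  Neutral, Bus: 79×41/290 = 11.1690
  Neutral, Rail: 79×88/290 = 23.9724
  Neutral, Bike: 79×91/290 = 24.7897
  Dissatisfied, Car: 116×70/290 = 28.0000
  Dissatisfied, Bus: 116×41/290 = 16.4000
  Dissatisfied, Rail: 116×88/290 = 35.2000
  Dissatisfied, Bike: 116×91/290 = 36.4000
Contributions (O − E)²/E:
  (12 − 22.9310)²/22.9310 = 5.2107
  (22 − 13.4310)²/13.4310 = 5.4670
  (38 − 28.8276)²/28.8276 = 2.9185
  (23 − 29.8103)²/29.8103 = 1.5558
  (18 − 19.0690)²/19.0690 = 0.0599
  (9 − 11.1690)²/11.1690 = 0.4212
  (28 − 23.9724)²/23.9724 = 0.6767
  (24 − 24.7897)²/24.7897 = 0.0252
  (40 − 28.0000)²/28.0000 = 5.1429
  (10 − 16.4000)²/16.4000 = 2.4976
  (22 − 35.2000)²/35.2000 = 4.9500
  (44 − 36.4000)²/36.4000 = 1.5868
χ² = 5.2107 + 5.4670 + 2.9185 + 1.5558 + 0.0599 + 0.4212 + 0.6767 + 0.0252 + 5.1429 + 2.4976 + 4.9500 + 1.5868 = 30.512
df = (3−1)(4−1) = 6. Since 30.512 > 10.645, reject the null hypothesis of independence at α = 0.1.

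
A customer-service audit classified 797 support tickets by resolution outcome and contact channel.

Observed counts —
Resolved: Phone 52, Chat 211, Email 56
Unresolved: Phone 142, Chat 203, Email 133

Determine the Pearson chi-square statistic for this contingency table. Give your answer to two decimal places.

43.28

Row totals: 319, 478. Column totals: 194, 414, 189. Grand total N = 797.
Expected counts (row total × column total / N):
  Resolved, Phone: 319×194/797 = 77.649
  Resolved, Chat: 319×414/797 = 165.704
  Resolved, Email: 319×189/797 = 75.647
  Unresolved, Phone: 478×194/797 = 116.351
  Unresolved, Chat: 478×414/797 = 248.296
  Unresolved, Email: 478×189/797 = 113.353
Contributions (O − E)²/E:
  (52 − 77.649)²/77.649 = 8.4724
  (211 − 165.704)²/165.704 = 12.3819
  (56 − 75.647)²/75.647 = 5.1027
  (142 − 116.351)²/116.351 = 5.6542
  (203 − 248.296)²/248.296 = 8.2632
  (133 − 113.353)²/113.353 = 3.4053
χ² = 8.4724 + 12.3819 + 5.1027 + 5.6542 + 8.2632 + 3.4053 = 43.28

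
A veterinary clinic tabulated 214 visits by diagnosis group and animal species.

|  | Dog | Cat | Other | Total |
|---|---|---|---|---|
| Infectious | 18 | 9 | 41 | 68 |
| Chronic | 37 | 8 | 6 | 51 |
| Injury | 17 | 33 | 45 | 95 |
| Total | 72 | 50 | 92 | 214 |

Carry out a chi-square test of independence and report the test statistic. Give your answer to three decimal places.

Grand total N = 214.
Expected counts (row total × column total / N):
  Infectious, Dog: 68×72/214 = 22.8785
  Infectious, Cat: 68×50/214 = 15.8879
  Infectious, Other: 68×92/214 = 29.2336
  Chronic, Dog: 51×72/214 = 17.1589
  Chronic, Cat: 51×50/214 = 11.9159
  Chronic, Other: 51×92/214 = 21.9252
  Injury, Dog: 95×72/214 = 31.9626
  Injury, Cat: 95×50/214 = 22.1963
  Injury, Other: 95×92/214 = 40.8411
Contributions (O − E)²/E:
  (18 − 22.8785)²/22.8785 = 1.0403
  (9 − 15.8879)²/15.8879 = 2.9861
  (41 − 29.2336)²/29.2336 = 4.7359
  (37 − 17.1589)²/17.1589 = 22.9426
  (8 − 11.9159)²/11.9159 = 1.2869
  (6 − 21.9252)²/21.9252 = 11.5671
  (17 − 31.9626)²/31.9626 = 7.0044
  (33 − 22.1963)²/22.1963 = 5.2585
  (45 − 40.8411)²/40.8411 = 0.4235
χ² = 1.0403 + 2.9861 + 4.7359 + 22.9426 + 1.2869 + 11.5671 + 7.0044 + 5.2585 + 0.4235 = 57.245

57.245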